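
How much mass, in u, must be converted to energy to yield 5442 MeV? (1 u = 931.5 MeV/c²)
m = E/c² = 5.842 u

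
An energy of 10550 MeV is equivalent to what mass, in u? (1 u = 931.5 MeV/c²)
m = E/c² = 11.33 u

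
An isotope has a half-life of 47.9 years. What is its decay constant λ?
λ = ln(2)/t½ = 0.01447 year⁻¹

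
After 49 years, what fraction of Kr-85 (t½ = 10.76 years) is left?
N/N₀ = (1/2)^(t/t½) = 0.04257 = 4.26%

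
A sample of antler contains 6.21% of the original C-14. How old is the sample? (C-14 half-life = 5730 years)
Age = t½ × log₂(1/ratio) = 22970 years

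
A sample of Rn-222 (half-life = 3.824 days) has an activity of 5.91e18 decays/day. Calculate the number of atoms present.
N = A/λ = 3.26e19 atoms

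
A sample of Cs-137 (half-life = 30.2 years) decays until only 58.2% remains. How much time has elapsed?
t = t½ × log₂(N₀/N) = 23.58 years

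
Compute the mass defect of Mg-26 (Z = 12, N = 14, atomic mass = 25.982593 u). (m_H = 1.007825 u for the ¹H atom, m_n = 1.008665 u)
Δm = Z·m_H + N·m_n − M = 0.2326 u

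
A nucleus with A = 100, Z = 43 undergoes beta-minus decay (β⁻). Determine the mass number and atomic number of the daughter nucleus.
Daughter: A = 100, Z = 44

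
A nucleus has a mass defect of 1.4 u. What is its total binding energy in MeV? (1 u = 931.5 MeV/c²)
B.E. = Δm × 931.5 = 1304 MeV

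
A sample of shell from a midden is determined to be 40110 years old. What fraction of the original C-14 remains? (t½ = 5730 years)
N/N₀ = (1/2)^(t/t½) = 0.007812 = 0.781%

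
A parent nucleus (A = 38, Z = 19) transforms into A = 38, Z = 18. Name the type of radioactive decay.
ΔA = 0, ΔZ = -1 ⇒ beta-plus decay (β⁺) or electron capture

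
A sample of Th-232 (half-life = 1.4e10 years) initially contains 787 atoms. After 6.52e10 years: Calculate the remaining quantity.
N = N₀(1/2)^(t/t½) = 31.19 atoms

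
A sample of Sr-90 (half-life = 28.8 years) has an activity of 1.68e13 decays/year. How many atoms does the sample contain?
N = A/λ = 6.98e14 atoms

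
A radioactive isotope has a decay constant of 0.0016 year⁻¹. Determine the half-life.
t½ = ln(2)/λ = 433.2 years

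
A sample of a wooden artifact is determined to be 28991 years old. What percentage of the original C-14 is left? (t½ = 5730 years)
N/N₀ = (1/2)^(t/t½) = 0.02999 = 3%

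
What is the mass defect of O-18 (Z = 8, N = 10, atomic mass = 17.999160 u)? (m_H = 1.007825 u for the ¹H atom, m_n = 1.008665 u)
Δm = Z·m_H + N·m_n − M = 0.1501 u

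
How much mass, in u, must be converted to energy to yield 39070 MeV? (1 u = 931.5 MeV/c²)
m = E/c² = 41.94 u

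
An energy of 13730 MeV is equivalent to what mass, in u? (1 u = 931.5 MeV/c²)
m = E/c² = 14.74 u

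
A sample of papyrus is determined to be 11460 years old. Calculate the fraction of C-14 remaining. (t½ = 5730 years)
N/N₀ = (1/2)^(t/t½) = 0.25 = 25%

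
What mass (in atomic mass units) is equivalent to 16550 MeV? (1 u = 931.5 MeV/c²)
m = E/c² = 17.77 u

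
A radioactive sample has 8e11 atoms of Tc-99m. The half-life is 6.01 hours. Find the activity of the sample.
A = λN = 9.227e10 decays/hour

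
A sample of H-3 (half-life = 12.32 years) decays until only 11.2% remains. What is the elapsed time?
t = t½ × log₂(N₀/N) = 38.91 years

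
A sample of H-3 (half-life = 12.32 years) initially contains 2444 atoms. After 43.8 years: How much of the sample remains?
N = N₀(1/2)^(t/t½) = 207.9 atoms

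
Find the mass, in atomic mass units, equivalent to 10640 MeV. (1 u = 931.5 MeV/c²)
m = E/c² = 11.42 u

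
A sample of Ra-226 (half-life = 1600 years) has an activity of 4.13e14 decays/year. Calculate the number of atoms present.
N = A/λ = 9.533e17 atoms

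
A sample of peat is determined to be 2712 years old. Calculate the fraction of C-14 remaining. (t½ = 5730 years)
N/N₀ = (1/2)^(t/t½) = 0.7203 = 72%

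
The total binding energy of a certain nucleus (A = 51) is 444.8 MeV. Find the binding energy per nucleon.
B.E./A = 444.8/51 = 8.722 MeV/nucleon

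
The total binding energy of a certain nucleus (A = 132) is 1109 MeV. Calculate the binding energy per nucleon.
B.E./A = 1109/132 = 8.402 MeV/nucleon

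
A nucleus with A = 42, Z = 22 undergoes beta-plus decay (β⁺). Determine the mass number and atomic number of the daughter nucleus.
Daughter: A = 42, Z = 21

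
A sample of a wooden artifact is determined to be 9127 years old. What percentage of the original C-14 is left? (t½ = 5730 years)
N/N₀ = (1/2)^(t/t½) = 0.3315 = 33.2%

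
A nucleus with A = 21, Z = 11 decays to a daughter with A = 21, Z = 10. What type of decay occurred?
ΔA = 0, ΔZ = -1 ⇒ beta-plus decay (β⁺) or electron capture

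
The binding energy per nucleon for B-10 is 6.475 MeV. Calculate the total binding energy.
B.E. = 6.475 × 10 = 64.75 MeV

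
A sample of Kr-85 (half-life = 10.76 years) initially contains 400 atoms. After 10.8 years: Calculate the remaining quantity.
N = N₀(1/2)^(t/t½) = 199.5 atoms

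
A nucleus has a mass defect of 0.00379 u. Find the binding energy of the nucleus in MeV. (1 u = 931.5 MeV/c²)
B.E. = Δm × 931.5 = 3.53 MeV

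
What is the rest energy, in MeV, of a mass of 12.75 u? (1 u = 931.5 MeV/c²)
E = mc² = 11880 MeV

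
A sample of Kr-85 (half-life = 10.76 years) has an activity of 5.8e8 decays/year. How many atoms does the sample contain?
N = A/λ = 9.004e9 atoms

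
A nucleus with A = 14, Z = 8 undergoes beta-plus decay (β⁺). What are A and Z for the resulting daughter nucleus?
Daughter: A = 14, Z = 7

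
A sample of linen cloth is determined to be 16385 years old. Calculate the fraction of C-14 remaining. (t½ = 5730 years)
N/N₀ = (1/2)^(t/t½) = 0.1378 = 13.8%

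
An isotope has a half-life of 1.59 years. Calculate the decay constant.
λ = ln(2)/t½ = 0.4359 year⁻¹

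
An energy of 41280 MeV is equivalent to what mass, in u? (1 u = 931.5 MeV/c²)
m = E/c² = 44.32 u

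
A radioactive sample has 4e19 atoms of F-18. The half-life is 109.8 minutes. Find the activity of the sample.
A = λN = 2.525e17 decays/minute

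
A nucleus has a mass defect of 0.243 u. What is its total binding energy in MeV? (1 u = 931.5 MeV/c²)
B.E. = Δm × 931.5 = 226.4 MeV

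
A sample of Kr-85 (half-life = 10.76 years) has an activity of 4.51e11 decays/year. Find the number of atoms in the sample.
N = A/λ = 7.001e12 atoms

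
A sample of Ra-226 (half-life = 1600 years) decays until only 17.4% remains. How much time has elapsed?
t = t½ × log₂(N₀/N) = 4037 years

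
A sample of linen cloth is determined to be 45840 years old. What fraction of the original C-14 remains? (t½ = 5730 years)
N/N₀ = (1/2)^(t/t½) = 0.003906 = 0.391%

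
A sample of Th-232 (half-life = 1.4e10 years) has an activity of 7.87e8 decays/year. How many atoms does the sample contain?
N = A/λ = 1.59e19 atoms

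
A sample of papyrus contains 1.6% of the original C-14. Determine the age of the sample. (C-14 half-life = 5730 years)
Age = t½ × log₂(1/ratio) = 34180 years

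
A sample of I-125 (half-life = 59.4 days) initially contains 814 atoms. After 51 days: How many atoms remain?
N = N₀(1/2)^(t/t½) = 448.9 atoms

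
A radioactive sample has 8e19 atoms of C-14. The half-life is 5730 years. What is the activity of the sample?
A = λN = 9.677e15 decays/year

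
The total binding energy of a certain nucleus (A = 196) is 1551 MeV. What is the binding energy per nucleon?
B.E./A = 1551/196 = 7.913 MeV/nucleon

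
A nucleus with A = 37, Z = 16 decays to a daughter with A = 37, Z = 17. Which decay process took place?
ΔA = 0, ΔZ = +1 ⇒ beta-minus decay (β⁻)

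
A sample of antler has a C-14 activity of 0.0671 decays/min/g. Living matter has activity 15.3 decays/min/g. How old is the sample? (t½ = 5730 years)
Age = t½ × log₂(A₀/A) = 44880 years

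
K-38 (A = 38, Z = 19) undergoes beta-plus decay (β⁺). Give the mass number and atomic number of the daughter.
Daughter: A = 38, Z = 18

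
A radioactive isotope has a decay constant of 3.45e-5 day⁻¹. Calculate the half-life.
t½ = ln(2)/λ = 20090 days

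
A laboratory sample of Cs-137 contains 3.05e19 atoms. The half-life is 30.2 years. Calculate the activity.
A = λN = 7e17 decays/year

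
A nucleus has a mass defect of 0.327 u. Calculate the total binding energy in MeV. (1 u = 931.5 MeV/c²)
B.E. = Δm × 931.5 = 304.6 MeV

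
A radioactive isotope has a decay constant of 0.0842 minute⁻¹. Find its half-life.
t½ = ln(2)/λ = 8.232 minutes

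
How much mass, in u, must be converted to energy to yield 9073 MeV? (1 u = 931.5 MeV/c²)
m = E/c² = 9.74 u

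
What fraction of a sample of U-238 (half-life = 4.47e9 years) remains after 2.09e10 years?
N/N₀ = (1/2)^(t/t½) = 0.03913 = 3.91%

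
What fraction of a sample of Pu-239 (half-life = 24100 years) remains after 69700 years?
N/N₀ = (1/2)^(t/t½) = 0.1347 = 13.5%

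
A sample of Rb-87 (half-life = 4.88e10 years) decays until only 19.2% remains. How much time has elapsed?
t = t½ × log₂(N₀/N) = 1.162e11 years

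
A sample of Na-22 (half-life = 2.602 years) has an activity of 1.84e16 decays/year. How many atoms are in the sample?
N = A/λ = 6.907e16 atoms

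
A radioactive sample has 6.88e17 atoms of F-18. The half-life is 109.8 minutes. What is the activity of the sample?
A = λN = 4.343e15 decays/minute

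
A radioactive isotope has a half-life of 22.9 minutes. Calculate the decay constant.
λ = ln(2)/t½ = 0.03027 minute⁻¹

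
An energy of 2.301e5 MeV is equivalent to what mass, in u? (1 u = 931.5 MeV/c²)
m = E/c² = 247 u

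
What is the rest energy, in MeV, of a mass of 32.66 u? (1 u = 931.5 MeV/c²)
E = mc² = 30420 MeV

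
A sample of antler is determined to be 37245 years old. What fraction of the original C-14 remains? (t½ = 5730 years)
N/N₀ = (1/2)^(t/t½) = 0.01105 = 1.1%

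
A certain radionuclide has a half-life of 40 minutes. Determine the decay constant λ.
λ = ln(2)/t½ = 0.01733 minute⁻¹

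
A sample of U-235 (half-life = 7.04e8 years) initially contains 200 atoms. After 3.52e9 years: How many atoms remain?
N = N₀(1/2)^(t/t½) = 6.25 atoms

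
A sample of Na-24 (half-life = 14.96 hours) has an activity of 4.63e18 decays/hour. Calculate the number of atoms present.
N = A/λ = 9.993e19 atoms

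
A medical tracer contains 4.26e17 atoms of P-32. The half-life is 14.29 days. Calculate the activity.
A = λN = 2.066e16 decays/day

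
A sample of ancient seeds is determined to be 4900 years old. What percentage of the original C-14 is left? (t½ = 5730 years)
N/N₀ = (1/2)^(t/t½) = 0.5528 = 55.3%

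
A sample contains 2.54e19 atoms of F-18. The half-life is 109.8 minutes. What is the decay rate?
A = λN = 1.603e17 decays/minute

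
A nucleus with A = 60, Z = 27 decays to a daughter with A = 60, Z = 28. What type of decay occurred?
ΔA = 0, ΔZ = +1 ⇒ beta-minus decay (β⁻)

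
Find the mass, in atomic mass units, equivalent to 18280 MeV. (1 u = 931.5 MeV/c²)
m = E/c² = 19.62 u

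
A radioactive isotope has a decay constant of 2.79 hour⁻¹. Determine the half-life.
t½ = ln(2)/λ = 0.2484 hours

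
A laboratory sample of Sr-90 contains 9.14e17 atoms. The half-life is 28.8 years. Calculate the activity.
A = λN = 2.2e16 decays/year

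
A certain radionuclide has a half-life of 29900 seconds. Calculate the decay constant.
λ = ln(2)/t½ = 2.318e-5 second⁻¹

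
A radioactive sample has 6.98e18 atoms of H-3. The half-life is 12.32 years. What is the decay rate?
A = λN = 3.927e17 decays/year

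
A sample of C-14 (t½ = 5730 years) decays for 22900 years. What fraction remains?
N/N₀ = (1/2)^(t/t½) = 0.06265 = 6.27%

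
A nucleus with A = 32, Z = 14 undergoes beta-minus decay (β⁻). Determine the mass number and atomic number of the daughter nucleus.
Daughter: A = 32, Z = 15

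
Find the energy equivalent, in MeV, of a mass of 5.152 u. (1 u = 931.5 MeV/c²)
E = mc² = 4799 MeV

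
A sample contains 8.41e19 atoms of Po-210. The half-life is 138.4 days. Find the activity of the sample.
A = λN = 4.212e17 decays/day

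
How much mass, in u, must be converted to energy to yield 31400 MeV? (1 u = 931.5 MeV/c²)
m = E/c² = 33.71 u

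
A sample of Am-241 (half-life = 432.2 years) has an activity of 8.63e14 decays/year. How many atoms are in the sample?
N = A/λ = 5.381e17 atoms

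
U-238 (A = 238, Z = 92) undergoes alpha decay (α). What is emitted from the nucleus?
α particle = ⁴₂He (2 protons + 2 neutrons)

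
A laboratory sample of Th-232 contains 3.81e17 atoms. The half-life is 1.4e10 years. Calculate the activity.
A = λN = 1.886e7 decays/year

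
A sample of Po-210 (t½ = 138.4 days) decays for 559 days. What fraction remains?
N/N₀ = (1/2)^(t/t½) = 0.06083 = 6.08%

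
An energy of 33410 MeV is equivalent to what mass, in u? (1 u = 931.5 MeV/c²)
m = E/c² = 35.87 u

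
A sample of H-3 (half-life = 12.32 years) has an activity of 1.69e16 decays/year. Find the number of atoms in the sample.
N = A/λ = 3.004e17 atoms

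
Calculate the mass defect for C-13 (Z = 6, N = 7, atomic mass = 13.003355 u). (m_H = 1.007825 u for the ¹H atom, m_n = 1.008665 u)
Δm = Z·m_H + N·m_n − M = 0.1043 u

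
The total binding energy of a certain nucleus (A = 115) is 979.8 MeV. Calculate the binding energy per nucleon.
B.E./A = 979.8/115 = 8.52 MeV/nucleon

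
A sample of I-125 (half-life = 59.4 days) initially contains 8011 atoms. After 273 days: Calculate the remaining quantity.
N = N₀(1/2)^(t/t½) = 331.3 atoms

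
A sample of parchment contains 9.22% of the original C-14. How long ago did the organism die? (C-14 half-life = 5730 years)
Age = t½ × log₂(1/ratio) = 19710 years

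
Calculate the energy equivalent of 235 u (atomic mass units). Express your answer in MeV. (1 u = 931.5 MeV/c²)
E = mc² = 2.189e5 MeV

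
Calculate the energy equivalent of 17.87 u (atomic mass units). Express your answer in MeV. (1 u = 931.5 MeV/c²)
E = mc² = 16650 MeV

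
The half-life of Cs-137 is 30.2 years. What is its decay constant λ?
λ = ln(2)/t½ = 0.02295 year⁻¹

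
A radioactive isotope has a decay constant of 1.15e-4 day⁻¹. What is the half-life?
t½ = ln(2)/λ = 6027 days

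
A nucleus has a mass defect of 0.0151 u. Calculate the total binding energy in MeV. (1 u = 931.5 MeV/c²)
B.E. = Δm × 931.5 = 14.07 MeV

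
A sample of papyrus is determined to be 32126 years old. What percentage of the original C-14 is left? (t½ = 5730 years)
N/N₀ = (1/2)^(t/t½) = 0.02052 = 2.05%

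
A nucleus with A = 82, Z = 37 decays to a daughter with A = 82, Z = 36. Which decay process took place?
ΔA = 0, ΔZ = -1 ⇒ beta-plus decay (β⁺) or electron capture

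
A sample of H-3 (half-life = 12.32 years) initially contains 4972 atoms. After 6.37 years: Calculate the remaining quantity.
N = N₀(1/2)^(t/t½) = 3474 atoms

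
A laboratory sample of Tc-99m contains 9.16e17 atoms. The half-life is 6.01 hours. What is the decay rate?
A = λN = 1.056e17 decays/hour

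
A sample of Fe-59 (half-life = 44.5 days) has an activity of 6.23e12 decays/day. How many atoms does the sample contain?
N = A/λ = 4e14 atoms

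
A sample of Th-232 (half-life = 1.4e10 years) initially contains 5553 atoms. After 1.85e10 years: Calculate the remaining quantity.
N = N₀(1/2)^(t/t½) = 2222 atoms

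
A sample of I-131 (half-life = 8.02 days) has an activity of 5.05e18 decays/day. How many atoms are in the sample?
N = A/λ = 5.843e19 atoms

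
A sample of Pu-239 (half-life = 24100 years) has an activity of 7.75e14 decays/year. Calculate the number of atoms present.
N = A/λ = 2.695e19 atoms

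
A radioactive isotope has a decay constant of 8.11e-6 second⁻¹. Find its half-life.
t½ = ln(2)/λ = 85470 seconds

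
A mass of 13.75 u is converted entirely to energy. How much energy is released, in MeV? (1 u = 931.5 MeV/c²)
E = mc² = 12810 MeV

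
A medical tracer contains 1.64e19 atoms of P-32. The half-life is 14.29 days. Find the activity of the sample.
A = λN = 7.955e17 decays/day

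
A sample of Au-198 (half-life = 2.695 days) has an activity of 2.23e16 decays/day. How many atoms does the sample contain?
N = A/λ = 8.67e16 atoms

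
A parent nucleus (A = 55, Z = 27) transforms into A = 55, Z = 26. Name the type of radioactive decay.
ΔA = 0, ΔZ = -1 ⇒ beta-plus decay (β⁺) or electron capture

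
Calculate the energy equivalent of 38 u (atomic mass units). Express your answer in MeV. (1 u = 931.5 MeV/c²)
E = mc² = 35400 MeV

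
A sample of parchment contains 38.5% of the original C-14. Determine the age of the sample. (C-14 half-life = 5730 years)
Age = t½ × log₂(1/ratio) = 7891 years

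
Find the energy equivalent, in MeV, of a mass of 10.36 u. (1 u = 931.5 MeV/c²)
E = mc² = 9650 MeV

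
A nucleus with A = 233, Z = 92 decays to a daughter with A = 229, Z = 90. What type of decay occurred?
ΔA = -4, ΔZ = -2 ⇒ alpha decay (α)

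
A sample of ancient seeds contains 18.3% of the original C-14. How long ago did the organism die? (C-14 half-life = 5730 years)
Age = t½ × log₂(1/ratio) = 14040 years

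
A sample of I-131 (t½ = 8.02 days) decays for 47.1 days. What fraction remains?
N/N₀ = (1/2)^(t/t½) = 0.01706 = 1.71%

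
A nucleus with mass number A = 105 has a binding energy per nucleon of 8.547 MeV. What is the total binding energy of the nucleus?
B.E. = 8.547 × 105 = 897.4 MeV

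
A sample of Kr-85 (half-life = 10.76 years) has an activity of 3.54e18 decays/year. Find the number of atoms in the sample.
N = A/λ = 5.495e19 atoms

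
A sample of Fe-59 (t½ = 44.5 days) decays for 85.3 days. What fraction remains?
N/N₀ = (1/2)^(t/t½) = 0.2648 = 26.5%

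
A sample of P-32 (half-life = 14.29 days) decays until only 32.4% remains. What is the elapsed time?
t = t½ × log₂(N₀/N) = 23.23 days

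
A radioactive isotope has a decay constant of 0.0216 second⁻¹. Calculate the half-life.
t½ = ln(2)/λ = 32.09 seconds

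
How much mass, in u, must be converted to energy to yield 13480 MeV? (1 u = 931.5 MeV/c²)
m = E/c² = 14.47 u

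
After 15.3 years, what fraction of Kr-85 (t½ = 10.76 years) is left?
N/N₀ = (1/2)^(t/t½) = 0.3732 = 37.3%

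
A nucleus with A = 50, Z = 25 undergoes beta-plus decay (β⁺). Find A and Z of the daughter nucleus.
Daughter: A = 50, Z = 24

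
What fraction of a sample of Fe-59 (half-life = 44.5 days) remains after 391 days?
N/N₀ = (1/2)^(t/t½) = 0.002265 = 0.226%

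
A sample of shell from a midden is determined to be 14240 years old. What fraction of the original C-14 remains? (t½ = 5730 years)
N/N₀ = (1/2)^(t/t½) = 0.1786 = 17.9%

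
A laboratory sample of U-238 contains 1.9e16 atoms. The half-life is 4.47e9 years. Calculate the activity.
A = λN = 2.946e6 decays/year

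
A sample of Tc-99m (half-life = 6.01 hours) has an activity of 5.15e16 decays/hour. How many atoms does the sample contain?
N = A/λ = 4.465e17 atoms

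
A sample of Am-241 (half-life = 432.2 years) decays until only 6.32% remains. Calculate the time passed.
t = t½ × log₂(N₀/N) = 1722 years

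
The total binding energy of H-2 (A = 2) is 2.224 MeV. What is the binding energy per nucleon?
B.E./A = 2.224/2 = 1.112 MeV/nucleon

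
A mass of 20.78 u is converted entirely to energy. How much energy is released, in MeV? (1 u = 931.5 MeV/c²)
E = mc² = 19360 MeV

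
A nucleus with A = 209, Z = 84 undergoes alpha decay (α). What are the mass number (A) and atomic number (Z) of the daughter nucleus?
Daughter: A = 205, Z = 82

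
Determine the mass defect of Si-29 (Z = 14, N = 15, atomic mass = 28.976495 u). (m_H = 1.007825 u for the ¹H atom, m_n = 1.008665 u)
Δm = Z·m_H + N·m_n − M = 0.263 u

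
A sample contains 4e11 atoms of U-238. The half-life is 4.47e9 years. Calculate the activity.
A = λN = 62.03 decays/year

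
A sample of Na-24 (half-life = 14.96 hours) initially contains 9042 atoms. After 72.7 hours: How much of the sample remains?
N = N₀(1/2)^(t/t½) = 311.4 atoms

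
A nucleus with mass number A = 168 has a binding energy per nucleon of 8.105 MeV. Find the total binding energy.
B.E. = 8.105 × 168 = 1362 MeV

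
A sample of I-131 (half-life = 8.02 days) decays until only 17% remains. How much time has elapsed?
t = t½ × log₂(N₀/N) = 20.5 days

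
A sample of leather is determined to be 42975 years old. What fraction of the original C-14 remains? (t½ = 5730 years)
N/N₀ = (1/2)^(t/t½) = 0.005524 = 0.552%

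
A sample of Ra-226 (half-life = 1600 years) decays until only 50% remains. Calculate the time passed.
t = t½ × log₂(N₀/N) = 1600 years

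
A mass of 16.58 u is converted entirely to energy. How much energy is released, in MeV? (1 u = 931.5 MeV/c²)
E = mc² = 15440 MeV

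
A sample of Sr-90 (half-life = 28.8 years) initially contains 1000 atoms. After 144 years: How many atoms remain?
N = N₀(1/2)^(t/t½) = 31.25 atoms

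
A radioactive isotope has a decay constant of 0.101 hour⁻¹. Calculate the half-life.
t½ = ln(2)/λ = 6.863 hours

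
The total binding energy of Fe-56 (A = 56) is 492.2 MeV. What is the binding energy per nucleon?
B.E./A = 492.2/56 = 8.789 MeV/nucleon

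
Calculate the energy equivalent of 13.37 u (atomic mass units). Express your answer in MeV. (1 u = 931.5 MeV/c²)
E = mc² = 12450 MeV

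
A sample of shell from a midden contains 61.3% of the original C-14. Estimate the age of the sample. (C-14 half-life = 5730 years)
Age = t½ × log₂(1/ratio) = 4046 years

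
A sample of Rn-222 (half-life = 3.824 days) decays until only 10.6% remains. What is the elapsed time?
t = t½ × log₂(N₀/N) = 12.38 days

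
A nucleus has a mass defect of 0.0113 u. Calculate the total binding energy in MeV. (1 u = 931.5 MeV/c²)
B.E. = Δm × 931.5 = 10.53 MeV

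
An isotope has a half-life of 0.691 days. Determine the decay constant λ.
λ = ln(2)/t½ = 1.003 day⁻¹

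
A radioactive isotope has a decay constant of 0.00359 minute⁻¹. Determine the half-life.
t½ = ln(2)/λ = 193.1 minutes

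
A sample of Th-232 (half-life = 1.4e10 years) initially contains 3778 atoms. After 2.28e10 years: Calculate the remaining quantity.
N = N₀(1/2)^(t/t½) = 1222 atoms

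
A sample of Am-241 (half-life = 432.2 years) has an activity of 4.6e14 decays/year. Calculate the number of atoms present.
N = A/λ = 2.868e17 atoms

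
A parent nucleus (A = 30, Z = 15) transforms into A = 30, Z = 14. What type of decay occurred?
ΔA = 0, ΔZ = -1 ⇒ beta-plus decay (β⁺) or electron capture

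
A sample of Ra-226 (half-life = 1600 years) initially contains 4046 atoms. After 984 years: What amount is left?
N = N₀(1/2)^(t/t½) = 2642 atoms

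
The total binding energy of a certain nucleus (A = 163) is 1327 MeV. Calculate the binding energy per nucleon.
B.E./A = 1327/163 = 8.141 MeV/nucleon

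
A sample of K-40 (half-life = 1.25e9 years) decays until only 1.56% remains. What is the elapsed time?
t = t½ × log₂(N₀/N) = 7.503e9 years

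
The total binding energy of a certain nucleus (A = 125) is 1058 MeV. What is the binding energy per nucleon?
B.E./A = 1058/125 = 8.464 MeV/nucleon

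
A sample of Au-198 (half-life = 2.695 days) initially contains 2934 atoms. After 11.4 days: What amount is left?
N = N₀(1/2)^(t/t½) = 156.3 atoms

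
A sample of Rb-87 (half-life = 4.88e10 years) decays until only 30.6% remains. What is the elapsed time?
t = t½ × log₂(N₀/N) = 8.337e10 years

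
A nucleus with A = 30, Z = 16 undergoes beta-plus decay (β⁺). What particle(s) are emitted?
β⁺: positron (e⁺) + neutrino (νₑ)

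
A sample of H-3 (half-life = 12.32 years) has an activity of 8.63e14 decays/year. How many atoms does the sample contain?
N = A/λ = 1.534e16 atoms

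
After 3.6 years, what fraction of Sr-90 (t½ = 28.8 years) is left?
N/N₀ = (1/2)^(t/t½) = 0.917 = 91.7%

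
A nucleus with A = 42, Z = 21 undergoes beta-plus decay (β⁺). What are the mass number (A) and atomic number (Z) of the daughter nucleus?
Daughter: A = 42, Z = 20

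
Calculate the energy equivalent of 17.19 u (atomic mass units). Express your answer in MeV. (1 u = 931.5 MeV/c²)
E = mc² = 16010 MeV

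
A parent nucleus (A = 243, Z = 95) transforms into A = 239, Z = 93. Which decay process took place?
ΔA = -4, ΔZ = -2 ⇒ alpha decay (α)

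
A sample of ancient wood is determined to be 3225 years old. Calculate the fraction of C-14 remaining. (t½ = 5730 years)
N/N₀ = (1/2)^(t/t½) = 0.677 = 67.7%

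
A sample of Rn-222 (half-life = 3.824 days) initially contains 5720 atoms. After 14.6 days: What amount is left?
N = N₀(1/2)^(t/t½) = 405.6 atoms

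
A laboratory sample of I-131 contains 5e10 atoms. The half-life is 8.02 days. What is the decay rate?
A = λN = 4.321e9 decays/day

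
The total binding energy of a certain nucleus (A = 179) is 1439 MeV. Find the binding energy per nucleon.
B.E./A = 1439/179 = 8.039 MeV/nucleon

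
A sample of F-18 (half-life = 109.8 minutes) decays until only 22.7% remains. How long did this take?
t = t½ × log₂(N₀/N) = 234.9 minutes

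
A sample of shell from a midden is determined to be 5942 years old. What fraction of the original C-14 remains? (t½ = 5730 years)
N/N₀ = (1/2)^(t/t½) = 0.4873 = 48.7%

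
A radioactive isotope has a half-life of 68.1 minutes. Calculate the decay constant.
λ = ln(2)/t½ = 0.01018 minute⁻¹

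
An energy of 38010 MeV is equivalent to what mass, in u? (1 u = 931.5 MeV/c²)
m = E/c² = 40.81 u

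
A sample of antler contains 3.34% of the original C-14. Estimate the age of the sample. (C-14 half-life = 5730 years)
Age = t½ × log₂(1/ratio) = 28100 years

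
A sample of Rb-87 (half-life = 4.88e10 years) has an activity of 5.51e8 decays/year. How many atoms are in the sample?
N = A/λ = 3.879e19 atoms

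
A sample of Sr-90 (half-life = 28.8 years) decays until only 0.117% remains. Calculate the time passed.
t = t½ × log₂(N₀/N) = 280.5 years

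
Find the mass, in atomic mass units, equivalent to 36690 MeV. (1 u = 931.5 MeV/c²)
m = E/c² = 39.39 u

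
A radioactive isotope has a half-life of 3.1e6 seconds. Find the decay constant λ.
λ = ln(2)/t½ = 2.236e-7 second⁻¹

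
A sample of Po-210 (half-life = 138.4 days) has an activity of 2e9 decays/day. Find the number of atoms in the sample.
N = A/λ = 3.993e11 atoms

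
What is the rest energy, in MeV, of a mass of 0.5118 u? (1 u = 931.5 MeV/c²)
E = mc² = 476.7 MeV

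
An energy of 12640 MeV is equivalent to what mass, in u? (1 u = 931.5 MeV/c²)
m = E/c² = 13.57 u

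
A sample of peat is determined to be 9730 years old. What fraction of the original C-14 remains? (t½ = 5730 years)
N/N₀ = (1/2)^(t/t½) = 0.3082 = 30.8%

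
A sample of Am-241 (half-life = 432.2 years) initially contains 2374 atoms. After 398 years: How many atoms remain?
N = N₀(1/2)^(t/t½) = 1254 atoms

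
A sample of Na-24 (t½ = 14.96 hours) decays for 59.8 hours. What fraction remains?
N/N₀ = (1/2)^(t/t½) = 0.06262 = 6.26%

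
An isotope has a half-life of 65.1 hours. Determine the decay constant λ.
λ = ln(2)/t½ = 0.01065 hour⁻¹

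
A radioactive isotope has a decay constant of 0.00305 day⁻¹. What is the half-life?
t½ = ln(2)/λ = 227.3 days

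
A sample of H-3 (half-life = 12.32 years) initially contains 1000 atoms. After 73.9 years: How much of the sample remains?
N = N₀(1/2)^(t/t½) = 15.64 atoms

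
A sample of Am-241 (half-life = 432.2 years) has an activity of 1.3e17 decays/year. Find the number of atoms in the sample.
N = A/λ = 8.106e19 atoms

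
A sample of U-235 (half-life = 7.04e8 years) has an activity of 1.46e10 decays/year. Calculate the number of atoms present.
N = A/λ = 1.483e19 atoms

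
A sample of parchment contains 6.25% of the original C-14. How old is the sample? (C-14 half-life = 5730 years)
Age = t½ × log₂(1/ratio) = 22920 years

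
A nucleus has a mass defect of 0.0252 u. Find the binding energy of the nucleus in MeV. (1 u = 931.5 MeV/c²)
B.E. = Δm × 931.5 = 23.47 MeV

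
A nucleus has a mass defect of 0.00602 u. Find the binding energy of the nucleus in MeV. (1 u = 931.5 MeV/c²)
B.E. = Δm × 931.5 = 5.608 MeV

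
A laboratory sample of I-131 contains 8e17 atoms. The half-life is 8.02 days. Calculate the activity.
A = λN = 6.914e16 decays/day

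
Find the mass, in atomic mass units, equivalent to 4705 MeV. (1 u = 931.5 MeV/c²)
m = E/c² = 5.051 u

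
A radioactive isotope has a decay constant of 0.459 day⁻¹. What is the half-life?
t½ = ln(2)/λ = 1.51 days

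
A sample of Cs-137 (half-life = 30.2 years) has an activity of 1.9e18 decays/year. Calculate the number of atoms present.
N = A/λ = 8.278e19 atoms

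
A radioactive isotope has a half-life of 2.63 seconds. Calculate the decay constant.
λ = ln(2)/t½ = 0.2636 second⁻¹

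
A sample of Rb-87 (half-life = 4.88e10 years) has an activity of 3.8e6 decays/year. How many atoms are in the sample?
N = A/λ = 2.675e17 atoms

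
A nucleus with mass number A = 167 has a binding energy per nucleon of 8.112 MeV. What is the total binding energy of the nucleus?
B.E. = 8.112 × 167 = 1355 MeV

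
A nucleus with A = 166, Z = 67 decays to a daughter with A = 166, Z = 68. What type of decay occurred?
ΔA = 0, ΔZ = +1 ⇒ beta-minus decay (β⁻)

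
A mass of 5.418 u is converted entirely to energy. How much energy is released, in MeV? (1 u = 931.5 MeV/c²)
E = mc² = 5047 MeV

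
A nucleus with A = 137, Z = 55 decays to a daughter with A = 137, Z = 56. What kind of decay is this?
ΔA = 0, ΔZ = +1 ⇒ beta-minus decay (β⁻)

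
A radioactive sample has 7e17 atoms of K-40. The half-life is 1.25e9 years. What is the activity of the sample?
A = λN = 3.882e8 decays/year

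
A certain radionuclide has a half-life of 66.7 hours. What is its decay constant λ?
λ = ln(2)/t½ = 0.01039 hour⁻¹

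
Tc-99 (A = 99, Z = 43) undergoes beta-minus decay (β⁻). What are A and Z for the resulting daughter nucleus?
Daughter: A = 99, Z = 44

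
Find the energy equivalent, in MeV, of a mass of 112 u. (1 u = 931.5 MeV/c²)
E = mc² = 1.043e5 MeV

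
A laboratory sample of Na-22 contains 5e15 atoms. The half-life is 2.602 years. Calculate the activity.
A = λN = 1.332e15 decays/year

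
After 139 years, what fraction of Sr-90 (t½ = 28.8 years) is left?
N/N₀ = (1/2)^(t/t½) = 0.03525 = 3.52%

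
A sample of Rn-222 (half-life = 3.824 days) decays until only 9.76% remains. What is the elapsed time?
t = t½ × log₂(N₀/N) = 12.84 days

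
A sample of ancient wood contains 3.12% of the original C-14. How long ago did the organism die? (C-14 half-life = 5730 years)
Age = t½ × log₂(1/ratio) = 28660 years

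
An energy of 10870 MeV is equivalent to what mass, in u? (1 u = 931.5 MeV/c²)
m = E/c² = 11.67 u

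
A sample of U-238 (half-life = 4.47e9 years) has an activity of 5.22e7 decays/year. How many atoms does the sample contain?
N = A/λ = 3.366e17 atoms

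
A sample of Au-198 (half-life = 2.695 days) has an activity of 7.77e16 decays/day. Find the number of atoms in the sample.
N = A/λ = 3.021e17 atoms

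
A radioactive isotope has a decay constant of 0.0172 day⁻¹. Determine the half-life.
t½ = ln(2)/λ = 40.3 days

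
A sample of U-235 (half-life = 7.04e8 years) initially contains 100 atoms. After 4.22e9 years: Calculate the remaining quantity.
N = N₀(1/2)^(t/t½) = 1.569 atoms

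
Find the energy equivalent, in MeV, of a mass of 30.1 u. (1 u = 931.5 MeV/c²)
E = mc² = 28040 MeV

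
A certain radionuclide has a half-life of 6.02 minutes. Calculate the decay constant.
λ = ln(2)/t½ = 0.1151 minute⁻¹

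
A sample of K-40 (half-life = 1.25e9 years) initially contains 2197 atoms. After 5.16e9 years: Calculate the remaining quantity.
N = N₀(1/2)^(t/t½) = 125.7 atoms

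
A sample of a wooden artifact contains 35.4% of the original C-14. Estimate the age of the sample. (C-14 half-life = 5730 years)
Age = t½ × log₂(1/ratio) = 8585 years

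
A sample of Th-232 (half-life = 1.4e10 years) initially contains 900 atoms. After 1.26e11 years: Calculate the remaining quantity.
N = N₀(1/2)^(t/t½) = 1.758 atoms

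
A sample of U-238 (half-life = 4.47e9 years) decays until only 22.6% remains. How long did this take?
t = t½ × log₂(N₀/N) = 9.591e9 years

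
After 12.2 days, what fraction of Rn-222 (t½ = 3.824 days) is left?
N/N₀ = (1/2)^(t/t½) = 0.1095 = 11%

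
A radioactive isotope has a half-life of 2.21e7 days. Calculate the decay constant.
λ = ln(2)/t½ = 3.136e-8 day⁻¹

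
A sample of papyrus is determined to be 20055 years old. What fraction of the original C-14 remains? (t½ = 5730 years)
N/N₀ = (1/2)^(t/t½) = 0.08839 = 8.84%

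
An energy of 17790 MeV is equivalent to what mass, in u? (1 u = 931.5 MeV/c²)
m = E/c² = 19.1 u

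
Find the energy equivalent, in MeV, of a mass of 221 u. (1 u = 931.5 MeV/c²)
E = mc² = 2.059e5 MeV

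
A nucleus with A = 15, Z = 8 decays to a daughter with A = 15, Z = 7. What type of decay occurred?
ΔA = 0, ΔZ = -1 ⇒ beta-plus decay (β⁺) or electron capture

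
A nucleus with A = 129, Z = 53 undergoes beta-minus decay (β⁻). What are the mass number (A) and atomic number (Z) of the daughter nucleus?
Daughter: A = 129, Z = 54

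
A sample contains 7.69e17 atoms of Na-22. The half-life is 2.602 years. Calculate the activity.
A = λN = 2.049e17 decays/year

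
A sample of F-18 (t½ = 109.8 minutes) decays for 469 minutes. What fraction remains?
N/N₀ = (1/2)^(t/t½) = 0.05178 = 5.18%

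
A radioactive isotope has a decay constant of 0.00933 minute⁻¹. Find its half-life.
t½ = ln(2)/λ = 74.29 minutes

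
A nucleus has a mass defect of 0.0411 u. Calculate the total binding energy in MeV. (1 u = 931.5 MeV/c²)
B.E. = Δm × 931.5 = 38.28 MeV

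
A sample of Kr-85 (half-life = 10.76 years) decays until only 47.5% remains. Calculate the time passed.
t = t½ × log₂(N₀/N) = 11.56 years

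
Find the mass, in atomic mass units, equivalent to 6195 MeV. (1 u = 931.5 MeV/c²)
m = E/c² = 6.651 u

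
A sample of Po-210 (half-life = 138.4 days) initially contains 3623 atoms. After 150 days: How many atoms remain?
N = N₀(1/2)^(t/t½) = 1709 atoms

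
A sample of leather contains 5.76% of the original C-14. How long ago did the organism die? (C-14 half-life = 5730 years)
Age = t½ × log₂(1/ratio) = 23590 years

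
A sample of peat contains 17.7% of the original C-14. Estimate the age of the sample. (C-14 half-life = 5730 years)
Age = t½ × log₂(1/ratio) = 14310 years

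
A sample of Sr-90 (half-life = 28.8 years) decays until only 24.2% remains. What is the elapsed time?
t = t½ × log₂(N₀/N) = 58.95 years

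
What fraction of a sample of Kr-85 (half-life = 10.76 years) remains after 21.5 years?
N/N₀ = (1/2)^(t/t½) = 0.2503 = 25%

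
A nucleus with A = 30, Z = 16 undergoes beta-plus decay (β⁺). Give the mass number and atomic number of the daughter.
Daughter: A = 30, Z = 15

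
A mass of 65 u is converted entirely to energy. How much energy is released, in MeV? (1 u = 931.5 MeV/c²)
E = mc² = 60550 MeV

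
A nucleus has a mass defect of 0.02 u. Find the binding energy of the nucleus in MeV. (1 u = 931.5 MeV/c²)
B.E. = Δm × 931.5 = 18.63 MeV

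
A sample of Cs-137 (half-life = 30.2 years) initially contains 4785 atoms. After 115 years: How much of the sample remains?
N = N₀(1/2)^(t/t½) = 341.6 atoms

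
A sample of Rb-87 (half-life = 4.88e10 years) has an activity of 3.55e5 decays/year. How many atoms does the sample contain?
N = A/λ = 2.499e16 atoms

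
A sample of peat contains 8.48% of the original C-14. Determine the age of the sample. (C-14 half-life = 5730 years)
Age = t½ × log₂(1/ratio) = 20400 years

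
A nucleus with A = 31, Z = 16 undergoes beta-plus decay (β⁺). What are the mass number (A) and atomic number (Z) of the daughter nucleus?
Daughter: A = 31, Z = 15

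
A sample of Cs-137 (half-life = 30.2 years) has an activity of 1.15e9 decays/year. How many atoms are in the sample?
N = A/λ = 5.01e10 atoms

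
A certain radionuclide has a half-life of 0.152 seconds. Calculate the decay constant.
λ = ln(2)/t½ = 4.56 second⁻¹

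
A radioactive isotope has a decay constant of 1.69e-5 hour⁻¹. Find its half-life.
t½ = ln(2)/λ = 41010 hours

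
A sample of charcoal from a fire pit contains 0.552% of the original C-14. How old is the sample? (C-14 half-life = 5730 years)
Age = t½ × log₂(1/ratio) = 42980 years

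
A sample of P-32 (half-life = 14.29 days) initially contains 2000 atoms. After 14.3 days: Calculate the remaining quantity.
N = N₀(1/2)^(t/t½) = 999.5 atoms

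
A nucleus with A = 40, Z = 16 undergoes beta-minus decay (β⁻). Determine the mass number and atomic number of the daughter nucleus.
Daughter: A = 40, Z = 17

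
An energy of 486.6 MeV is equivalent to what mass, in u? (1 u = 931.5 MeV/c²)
m = E/c² = 0.5224 u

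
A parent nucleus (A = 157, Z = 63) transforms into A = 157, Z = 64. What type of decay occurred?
ΔA = 0, ΔZ = +1 ⇒ beta-minus decay (β⁻)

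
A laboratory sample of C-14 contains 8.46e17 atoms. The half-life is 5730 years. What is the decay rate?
A = λN = 1.023e14 decays/year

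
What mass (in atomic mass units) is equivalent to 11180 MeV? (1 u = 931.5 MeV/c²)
m = E/c² = 12 u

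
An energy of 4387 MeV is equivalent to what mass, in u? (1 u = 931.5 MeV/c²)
m = E/c² = 4.71 u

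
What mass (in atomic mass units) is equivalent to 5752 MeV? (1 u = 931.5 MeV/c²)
m = E/c² = 6.175 u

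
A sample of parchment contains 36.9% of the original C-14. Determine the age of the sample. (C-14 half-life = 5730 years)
Age = t½ × log₂(1/ratio) = 8242 years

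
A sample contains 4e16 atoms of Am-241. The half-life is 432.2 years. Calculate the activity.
A = λN = 6.415e13 decays/year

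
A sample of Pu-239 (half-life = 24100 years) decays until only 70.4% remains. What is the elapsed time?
t = t½ × log₂(N₀/N) = 12200 years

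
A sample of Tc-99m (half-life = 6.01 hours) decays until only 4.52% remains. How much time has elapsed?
t = t½ × log₂(N₀/N) = 26.85 hours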